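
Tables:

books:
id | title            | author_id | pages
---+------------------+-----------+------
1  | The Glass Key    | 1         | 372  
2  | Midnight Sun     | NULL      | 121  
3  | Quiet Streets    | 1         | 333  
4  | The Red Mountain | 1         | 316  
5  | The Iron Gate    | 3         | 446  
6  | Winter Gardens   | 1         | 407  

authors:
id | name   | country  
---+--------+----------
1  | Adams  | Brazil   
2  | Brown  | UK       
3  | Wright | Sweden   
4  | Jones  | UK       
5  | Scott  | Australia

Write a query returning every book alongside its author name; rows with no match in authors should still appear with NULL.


LEFT JOIN keeps every row from books (the left table); where author_id has no match in authors, the author columns become NULL. Walk through each book:
  - book 1 (The Glass Key): author_id=1 -> matches Adams
  - book 2 (Midnight Sun): author_id=NULL, no match -> kept with NULL
  - book 3 (Quiet Streets): author_id=1 -> matches Adams
  - book 4 (The Red Mountain): author_id=1 -> matches Adams
  - book 5 (The Iron Gate): author_id=3 -> matches Wright
  - book 6 (Winter Gardens): author_id=1 -> matches Adams
All 6 rows appear; 1 has NULL author.

SQL:
SELECT a.title, b.name AS author
FROM books a
LEFT JOIN authors b ON a.author_id = b.id

Result:
title            | author
-----------------+-------
The Glass Key    | Adams 
Midnight Sun     | NULL  
Quiet Streets    | Adams 
The Red Mountain | Adams 
The Iron Gate    | Wright
Winter Gardens   | Adams 


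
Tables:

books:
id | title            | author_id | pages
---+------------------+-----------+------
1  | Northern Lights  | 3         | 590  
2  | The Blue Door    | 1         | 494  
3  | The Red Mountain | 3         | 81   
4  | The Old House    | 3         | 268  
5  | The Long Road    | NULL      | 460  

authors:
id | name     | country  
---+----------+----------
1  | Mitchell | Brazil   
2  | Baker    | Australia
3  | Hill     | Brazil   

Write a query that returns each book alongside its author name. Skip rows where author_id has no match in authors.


INNER JOIN keeps only books rows whose author_id matches an id in authors. Walk through each book:
  - book 1 (Northern Lights): author_id=3 -> matches Hill
  - book 2 (The Blue Door): author_id=1 -> matches Mitchell
  - book 3 (The Red Mountain): author_id=3 -> matches Hill
  - book 4 (The Old House): author_id=3 -> matches Hill
  - book 5 (The Long Road): author_id=NULL, no match -> dropped
So 1 of 5 rows is dropped.

SQL:
SELECT a.title, b.name AS author
FROM books a
INNER JOIN authors b ON a.author_id = b.id

Result:
title            | author  
-----------------+---------
Northern Lights  | Hill    
The Blue Door    | Mitchell
The Red Mountain | Hill    
The Old House    | Hill    


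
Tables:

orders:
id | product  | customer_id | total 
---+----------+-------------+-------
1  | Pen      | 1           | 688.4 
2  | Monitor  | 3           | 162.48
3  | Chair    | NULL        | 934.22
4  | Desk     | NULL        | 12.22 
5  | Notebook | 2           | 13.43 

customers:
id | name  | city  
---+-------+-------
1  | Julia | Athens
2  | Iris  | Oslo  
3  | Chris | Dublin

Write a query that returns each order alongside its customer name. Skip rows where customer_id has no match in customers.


INNER JOIN keeps only orders rows whose customer_id matches an id in customers. Walk through each order:
  - order 1 (Pen): customer_id=1 -> matches Julia
  - order 2 (Monitor): customer_id=3 -> matches Chris
  - order 3 (Chair): customer_id=NULL, no match -> dropped
  - order 4 (Desk): customer_id=NULL, no match -> dropped
  - order 5 (Notebook): customer_id=2 -> matches Iris
So 2 of 5 rows are dropped.

SQL:
SELECT a.product, b.name AS customer
FROM orders a
INNER JOIN customers b ON a.customer_id = b.id

Result:
product  | customer
---------+---------
Pen      | Julia   
Monitor  | Chris   
Notebook | Iris    


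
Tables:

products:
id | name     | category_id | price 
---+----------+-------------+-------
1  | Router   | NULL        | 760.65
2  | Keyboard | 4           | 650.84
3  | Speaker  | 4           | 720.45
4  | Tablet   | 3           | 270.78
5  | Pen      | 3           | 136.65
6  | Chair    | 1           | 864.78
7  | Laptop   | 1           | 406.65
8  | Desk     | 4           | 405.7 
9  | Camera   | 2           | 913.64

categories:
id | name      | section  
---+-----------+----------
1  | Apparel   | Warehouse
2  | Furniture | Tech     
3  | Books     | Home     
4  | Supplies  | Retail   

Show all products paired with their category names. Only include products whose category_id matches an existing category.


INNER JOIN keeps only products rows whose category_id matches an id in categories. Walk through each product:
  - product 1 (Router): category_id=NULL, no match -> dropped
  - product 2 (Keyboard): category_id=4 -> matches Supplies
  - product 3 (Speaker): category_id=4 -> matches Supplies
  - product 4 (Tablet): category_id=3 -> matches Books
  - product 5 (Pen): category_id=3 -> matches Books
  - product 6 (Chair): category_id=1 -> matches Apparel
  - product 7 (Laptop): category_id=1 -> matches Apparel
  - product 8 (Desk): category_id=4 -> matches Supplies
  - product 9 (Camera): category_id=2 -> matches Furniture
So 1 of 9 rows is dropped.

SQL:
SELECT a.name, b.name AS category
FROM products a
INNER JOIN categories b ON a.category_id = b.id

Result:
name     | category 
---------+----------
Keyboard | Supplies 
Speaker  | Supplies 
Tablet   | Books    
Pen      | Books    
Chair    | Apparel  
Laptop   | Apparel  
Desk     | Supplies 
Camera   | Furniture


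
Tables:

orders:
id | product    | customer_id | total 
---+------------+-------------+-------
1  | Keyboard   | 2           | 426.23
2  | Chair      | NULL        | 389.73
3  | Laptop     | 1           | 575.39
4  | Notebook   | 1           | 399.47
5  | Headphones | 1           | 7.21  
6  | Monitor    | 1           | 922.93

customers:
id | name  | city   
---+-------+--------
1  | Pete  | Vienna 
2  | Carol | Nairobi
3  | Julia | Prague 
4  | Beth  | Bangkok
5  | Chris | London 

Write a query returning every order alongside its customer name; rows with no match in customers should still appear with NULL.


LEFT JOIN keeps every row from orders (the left table); where customer_id has no match in customers, the customer columns become NULL. Walk through each order:
  - order 1 (Keyboard): customer_id=2 -> matches Carol
  - order 2 (Chair): customer_id=NULL, no match -> kept with NULL
  - order 3 (Laptop): customer_id=1 -> matches Pete
  - order 4 (Notebook): customer_id=1 -> matches Pete
  - order 5 (Headphones): customer_id=1 -> matches Pete
  - order 6 (Monitor): customer_id=1 -> matches Pete
All 6 rows appear; 1 has NULL customer.

SQL:
SELECT a.product, b.name AS customer
FROM orders a
LEFT JOIN customers b ON a.customer_id = b.id

Result:
product    | customer
-----------+---------
Keyboard   | Carol   
Chair      | NULL    
Laptop     | Pete    
Notebook   | Pete    
Headphones | Pete    
Monitor    | Pete    


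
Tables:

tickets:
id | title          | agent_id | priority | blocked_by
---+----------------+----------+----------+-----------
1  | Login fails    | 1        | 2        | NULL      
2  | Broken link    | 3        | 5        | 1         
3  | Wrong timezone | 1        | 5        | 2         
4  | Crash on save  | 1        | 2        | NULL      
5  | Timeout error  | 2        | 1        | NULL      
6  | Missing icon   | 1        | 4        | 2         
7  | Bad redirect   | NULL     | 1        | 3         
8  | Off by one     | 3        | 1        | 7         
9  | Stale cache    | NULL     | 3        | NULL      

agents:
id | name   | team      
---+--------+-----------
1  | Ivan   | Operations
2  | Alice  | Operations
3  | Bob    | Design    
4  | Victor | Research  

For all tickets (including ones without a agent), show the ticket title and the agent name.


LEFT JOIN keeps every row from tickets (the left table); where agent_id has no match in agents, the agent columns become NULL. Walk through each ticket:
  - ticket 1 (Login fails): agent_id=1 -> matches Ivan
  - ticket 2 (Broken link): agent_id=3 -> matches Bob
  - ticket 3 (Wrong timezone): agent_id=1 -> matches Ivan
  - ticket 4 (Crash on save): agent_id=1 -> matches Ivan
  - ticket 5 (Timeout error): agent_id=2 -> matches Alice
  - ticket 6 (Missing icon): agent_id=1 -> matches Ivan
  - ticket 7 (Bad redirect): agent_id=NULL, no match -> kept with NULL
  - ticket 8 (Off by one): agent_id=3 -> matches Bob
  - ticket 9 (Stale cache): agent_id=NULL, no match -> kept with NULL
All 9 rows appear; 2 have NULL agent.

SQL:
SELECT a.title, b.name AS agent
FROM tickets a
LEFT JOIN agents b ON a.agent_id = b.id

Result:
title          | agent
---------------+------
Login fails    | Ivan 
Broken link    | Bob  
Wrong timezone | Ivan 
Crash on save  | Ivan 
Timeout error  | Alice
Missing icon   | Ivan 
Bad redirect   | NULL 
Off by one     | Bob  
Stale cache    | NULL 


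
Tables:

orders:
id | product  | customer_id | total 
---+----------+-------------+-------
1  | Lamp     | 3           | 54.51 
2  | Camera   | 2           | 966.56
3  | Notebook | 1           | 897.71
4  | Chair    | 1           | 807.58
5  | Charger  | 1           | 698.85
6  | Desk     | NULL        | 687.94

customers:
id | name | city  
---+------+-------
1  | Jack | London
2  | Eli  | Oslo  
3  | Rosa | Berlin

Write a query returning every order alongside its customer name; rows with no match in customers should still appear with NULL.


LEFT JOIN keeps every row from orders (the left table); where customer_id has no match in customers, the customer columns become NULL. Walk through each order:
  - order 1 (Lamp): customer_id=3 -> matches Rosa
  - order 2 (Camera): customer_id=2 -> matches Eli
  - order 3 (Notebook): customer_id=1 -> matches Jack
  - order 4 (Chair): customer_id=1 -> matches Jack
  - order 5 (Charger): customer_id=1 -> matches Jack
  - order 6 (Desk): customer_id=NULL, no match -> kept with NULL
All 6 rows appear; 1 has NULL customer.

SQL:
SELECT a.product, b.name AS customer
FROM orders a
LEFT JOIN customers b ON a.customer_id = b.id

Result:
product  | customer
---------+---------
Lamp     | Rosa    
Camera   | Eli     
Notebook | Jack    
Chair    | Jack    
Charger  | Jack    
Desk     | NULL    


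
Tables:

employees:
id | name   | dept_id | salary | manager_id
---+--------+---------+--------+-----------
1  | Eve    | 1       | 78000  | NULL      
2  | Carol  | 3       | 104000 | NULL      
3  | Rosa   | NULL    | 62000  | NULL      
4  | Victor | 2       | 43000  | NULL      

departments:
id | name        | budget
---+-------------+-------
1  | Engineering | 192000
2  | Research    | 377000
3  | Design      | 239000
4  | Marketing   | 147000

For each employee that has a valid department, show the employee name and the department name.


INNER JOIN keeps only employees rows whose dept_id matches an id in departments. Walk through each employee:
  - employee 1 (Eve): dept_id=1 -> matches Engineering
  - employee 2 (Carol): dept_id=3 -> matches Design
  - employee 3 (Rosa): dept_id=NULL, no match -> dropped
  - employee 4 (Victor): dept_id=2 -> matches Research
So 1 of 4 rows is dropped.

SQL:
SELECT a.name, b.name AS department
FROM employees a
INNER JOIN departments b ON a.dept_id = b.id

Result:
name   | department 
-------+------------
Eve    | Engineering
Carol  | Design     
Victor | Research   


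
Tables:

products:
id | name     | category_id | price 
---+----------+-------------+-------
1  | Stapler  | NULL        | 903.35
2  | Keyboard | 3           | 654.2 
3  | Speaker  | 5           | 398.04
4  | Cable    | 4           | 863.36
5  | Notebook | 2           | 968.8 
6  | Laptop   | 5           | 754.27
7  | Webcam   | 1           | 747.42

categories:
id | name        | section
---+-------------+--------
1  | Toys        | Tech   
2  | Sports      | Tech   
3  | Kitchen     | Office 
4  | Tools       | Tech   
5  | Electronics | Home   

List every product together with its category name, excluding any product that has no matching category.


INNER JOIN keeps only products rows whose category_id matches an id in categories. Walk through each product:
  - product 1 (Stapler): category_id=NULL, no match -> dropped
  - product 2 (Keyboard): category_id=3 -> matches Kitchen
  - product 3 (Speaker): category_id=5 -> matches Electronics
  - product 4 (Cable): category_id=4 -> matches Tools
  - product 5 (Notebook): category_id=2 -> matches Sports
  - product 6 (Laptop): category_id=5 -> matches Electronics
  - product 7 (Webcam): category_id=1 -> matches Toys
So 1 of 7 rows is dropped.

SQL:
SELECT a.name, b.name AS category
FROM products a
INNER JOIN categories b ON a.category_id = b.id

Result:
name     | category   
---------+------------
Keyboard | Kitchen    
Speaker  | Electronics
Cable    | Tools      
Notebook | Sports     
Laptop   | Electronics
Webcam   | Toys       


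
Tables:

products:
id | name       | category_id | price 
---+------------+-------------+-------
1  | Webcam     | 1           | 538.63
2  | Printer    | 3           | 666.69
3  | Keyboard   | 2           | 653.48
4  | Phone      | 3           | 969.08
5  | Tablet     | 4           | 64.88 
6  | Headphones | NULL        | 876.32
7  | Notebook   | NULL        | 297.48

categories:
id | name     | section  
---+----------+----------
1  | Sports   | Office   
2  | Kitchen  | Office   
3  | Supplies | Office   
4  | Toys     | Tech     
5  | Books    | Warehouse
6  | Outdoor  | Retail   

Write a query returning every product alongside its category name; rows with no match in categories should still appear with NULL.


LEFT JOIN keeps every row from products (the left table); where category_id has no match in categories, the category columns become NULL. Walk through each product:
  - product 1 (Webcam): category_id=1 -> matches Sports
  - product 2 (Printer): category_id=3 -> matches Supplies
  - product 3 (Keyboard): category_id=2 -> matches Kitchen
  - product 4 (Phone): category_id=3 -> matches Supplies
  - product 5 (Tablet): category_id=4 -> matches Toys
  - product 6 (Headphones): category_id=NULL, no match -> kept with NULL
  - product 7 (Notebook): category_id=NULL, no match -> kept with NULL
All 7 rows appear; 2 have NULL category.

SQL:
SELECT a.name, b.name AS category
FROM products a
LEFT JOIN categories b ON a.category_id = b.id

Result:
name       | category
-----------+---------
Webcam     | Sports  
Printer    | Supplies
Keyboard   | Kitchen 
Phone      | Supplies
Tablet     | Toys    
Headphones | NULL    
Notebook   | NULL    


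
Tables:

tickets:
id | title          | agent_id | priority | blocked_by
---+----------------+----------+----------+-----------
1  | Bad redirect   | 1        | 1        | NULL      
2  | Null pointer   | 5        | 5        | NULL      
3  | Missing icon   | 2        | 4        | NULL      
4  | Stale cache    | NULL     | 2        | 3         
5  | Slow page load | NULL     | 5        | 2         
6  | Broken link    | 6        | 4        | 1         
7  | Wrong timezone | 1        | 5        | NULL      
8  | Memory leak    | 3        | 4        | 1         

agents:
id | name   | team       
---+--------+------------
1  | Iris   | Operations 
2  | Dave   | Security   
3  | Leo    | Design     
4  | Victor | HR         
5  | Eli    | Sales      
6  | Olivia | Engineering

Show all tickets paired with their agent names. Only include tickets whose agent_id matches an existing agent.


INNER JOIN keeps only tickets rows whose agent_id matches an id in agents. Walk through each ticket:
  - ticket 1 (Bad redirect): agent_id=1 -> matches Iris
  - ticket 2 (Null pointer): agent_id=5 -> matches Eli
  - ticket 3 (Missing icon): agent_id=2 -> matches Dave
  - ticket 4 (Stale cache): agent_id=NULL, no match -> dropped
  - ticket 5 (Slow page load): agent_id=NULL, no match -> dropped
  - ticket 6 (Broken link): agent_id=6 -> matches Olivia
  - ticket 7 (Wrong timezone): agent_id=1 -> matches Iris
  - ticket 8 (Memory leak): agent_id=3 -> matches Leo
So 2 of 8 rows are dropped.

SQL:
SELECT a.title, b.name AS agent
FROM tickets a
INNER JOIN agents b ON a.agent_id = b.id

Result:
title          | agent 
---------------+-------
Bad redirect   | Iris  
Null pointer   | Eli   
Missing icon   | Dave  
Broken link    | Olivia
Wrong timezone | Iris  
Memory leak    | Leo   


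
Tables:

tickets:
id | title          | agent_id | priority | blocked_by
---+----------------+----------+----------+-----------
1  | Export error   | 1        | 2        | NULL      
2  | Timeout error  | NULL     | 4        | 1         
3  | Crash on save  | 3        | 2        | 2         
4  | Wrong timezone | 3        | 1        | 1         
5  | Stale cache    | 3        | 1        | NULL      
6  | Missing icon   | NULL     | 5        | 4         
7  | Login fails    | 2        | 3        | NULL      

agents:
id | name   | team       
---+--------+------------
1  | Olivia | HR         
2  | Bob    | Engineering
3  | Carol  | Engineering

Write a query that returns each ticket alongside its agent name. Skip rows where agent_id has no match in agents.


INNER JOIN keeps only tickets rows whose agent_id matches an id in agents. Walk through each ticket:
  - ticket 1 (Export error): agent_id=1 -> matches Olivia
  - ticket 2 (Timeout error): agent_id=NULL, no match -> dropped
  - ticket 3 (Crash on save): agent_id=3 -> matches Carol
  - ticket 4 (Wrong timezone): agent_id=3 -> matches Carol
  - ticket 5 (Stale cache): agent_id=3 -> matches Carol
  - ticket 6 (Missing icon): agent_id=NULL, no match -> dropped
  - ticket 7 (Login fails): agent_id=2 -> matches Bob
So 2 of 7 rows are dropped.

SQL:
SELECT a.title, b.name AS agent
FROM tickets a
INNER JOIN agents b ON a.agent_id = b.id

Result:
title          | agent 
---------------+-------
Export error   | Olivia
Crash on save  | Carol 
Wrong timezone | Carol 
Stale cache    | Carol 
Login fails    | Bob   


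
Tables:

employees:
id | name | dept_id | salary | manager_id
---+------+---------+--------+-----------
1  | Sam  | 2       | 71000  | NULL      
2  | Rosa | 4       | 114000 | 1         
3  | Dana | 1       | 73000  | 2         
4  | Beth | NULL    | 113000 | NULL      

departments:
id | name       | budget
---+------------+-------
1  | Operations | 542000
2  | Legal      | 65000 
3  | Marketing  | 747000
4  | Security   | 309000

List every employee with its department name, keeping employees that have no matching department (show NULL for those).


LEFT JOIN keeps every row from employees (the left table); where dept_id has no match in departments, the department columns become NULL. Walk through each employee:
  - employee 1 (Sam): dept_id=2 -> matches Legal
  - employee 2 (Rosa): dept_id=4 -> matches Security
  - employee 3 (Dana): dept_id=1 -> matches Operations
  - employee 4 (Beth): dept_id=NULL, no match -> kept with NULL
All 4 rows appear; 1 has NULL department.

SQL:
SELECT a.name, b.name AS department
FROM employees a
LEFT JOIN departments b ON a.dept_id = b.id

Result:
name | department
-----+-----------
Sam  | Legal     
Rosa | Security  
Dana | Operations
Beth | NULL      


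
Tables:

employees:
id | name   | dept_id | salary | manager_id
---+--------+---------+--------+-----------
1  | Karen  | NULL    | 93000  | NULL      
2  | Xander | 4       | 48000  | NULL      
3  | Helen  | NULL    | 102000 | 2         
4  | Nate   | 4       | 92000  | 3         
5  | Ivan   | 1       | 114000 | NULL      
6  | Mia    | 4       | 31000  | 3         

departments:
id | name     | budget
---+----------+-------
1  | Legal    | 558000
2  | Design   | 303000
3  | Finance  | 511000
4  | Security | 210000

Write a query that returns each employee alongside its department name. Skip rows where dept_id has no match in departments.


INNER JOIN keeps only employees rows whose dept_id matches an id in departments. Walk through each employee:
  - employee 1 (Karen): dept_id=NULL, no match -> dropped
  - employee 2 (Xander): dept_id=4 -> matches Security
  - employee 3 (Helen): dept_id=NULL, no match -> dropped
  - employee 4 (Nate): dept_id=4 -> matches Security
  - employee 5 (Ivan): dept_id=1 -> matches Legal
  - employee 6 (Mia): dept_id=4 -> matches Security
So 2 of 6 rows are dropped.

SQL:
SELECT a.name, b.name AS department
FROM employees a
INNER JOIN departments b ON a.dept_id = b.id

Result:
name   | department
-------+-----------
Xander | Security  
Nate   | Security  
Ivan   | Legal     
Mia    | Security  


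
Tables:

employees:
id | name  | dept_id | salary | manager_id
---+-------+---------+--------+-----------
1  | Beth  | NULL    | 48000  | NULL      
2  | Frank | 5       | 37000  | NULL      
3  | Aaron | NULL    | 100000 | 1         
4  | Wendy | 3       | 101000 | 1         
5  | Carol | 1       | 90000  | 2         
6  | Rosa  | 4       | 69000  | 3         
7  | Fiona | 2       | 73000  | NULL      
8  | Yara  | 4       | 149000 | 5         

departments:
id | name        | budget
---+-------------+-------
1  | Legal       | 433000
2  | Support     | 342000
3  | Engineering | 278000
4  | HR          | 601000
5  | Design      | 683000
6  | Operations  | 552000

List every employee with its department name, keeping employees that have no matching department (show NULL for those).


LEFT JOIN keeps every row from employees (the left table); where dept_id has no match in departments, the department columns become NULL. Walk through each employee:
  - employee 1 (Beth): dept_id=NULL, no match -> kept with NULL
  - employee 2 (Frank): dept_id=5 -> matches Design
  - employee 3 (Aaron): dept_id=NULL, no match -> kept with NULL
  - employee 4 (Wendy): dept_id=3 -> matches Engineering
  - employee 5 (Carol): dept_id=1 -> matches Legal
  - employee 6 (Rosa): dept_id=4 -> matches HR
  - employee 7 (Fiona): dept_id=2 -> matches Support
  - employee 8 (Yara): dept_id=4 -> matches HR
All 8 rows appear; 2 have NULL department.

SQL:
SELECT a.name, b.name AS department
FROM employees a
LEFT JOIN departments b ON a.dept_id = b.id

Result:
name  | department 
------+------------
Beth  | NULL       
Frank | Design     
Aaron | NULL       
Wendy | Engineering
Carol | Legal      
Rosa  | HR         
Fiona | Support    
Yara  | HR         


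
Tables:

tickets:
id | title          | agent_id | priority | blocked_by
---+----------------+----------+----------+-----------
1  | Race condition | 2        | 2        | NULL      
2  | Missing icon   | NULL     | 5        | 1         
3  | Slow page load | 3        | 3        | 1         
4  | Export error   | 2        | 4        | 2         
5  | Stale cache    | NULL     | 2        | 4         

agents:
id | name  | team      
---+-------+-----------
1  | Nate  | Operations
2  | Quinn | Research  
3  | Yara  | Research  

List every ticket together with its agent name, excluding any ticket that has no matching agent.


INNER JOIN keeps only tickets rows whose agent_id matches an id in agents. Walk through each ticket:
  - ticket 1 (Race condition): agent_id=2 -> matches Quinn
  - ticket 2 (Missing icon): agent_id=NULL, no match -> dropped
  - ticket 3 (Slow page load): agent_id=3 -> matches Yara
  - ticket 4 (Export error): agent_id=2 -> matches Quinn
  - ticket 5 (Stale cache): agent_id=NULL, no match -> dropped
So 2 of 5 rows are dropped.

SQL:
SELECT a.title, b.name AS agent
FROM tickets a
INNER JOIN agents b ON a.agent_id = b.id

Result:
title          | agent
---------------+------
Race condition | Quinn
Slow page load | Yara 
Export error   | Quinn


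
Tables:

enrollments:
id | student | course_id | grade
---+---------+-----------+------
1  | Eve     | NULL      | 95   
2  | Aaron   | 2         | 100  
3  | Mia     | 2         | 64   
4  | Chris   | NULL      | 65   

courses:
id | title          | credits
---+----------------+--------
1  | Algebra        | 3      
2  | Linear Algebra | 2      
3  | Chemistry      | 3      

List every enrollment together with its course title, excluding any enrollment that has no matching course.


INNER JOIN keeps only enrollments rows whose course_id matches an id in courses. Walk through each enrollment:
  - enrollment 1 (Eve): course_id=NULL, no match -> dropped
  - enrollment 2 (Aaron): course_id=2 -> matches Linear Algebra
  - enrollment 3 (Mia): course_id=2 -> matches Linear Algebra
  - enrollment 4 (Chris): course_id=NULL, no match -> dropped
So 2 of 4 rows are dropped.

SQL:
SELECT a.student, b.title AS course
FROM enrollments a
INNER JOIN courses b ON a.course_id = b.id

Result:
student | course        
--------+---------------
Aaron   | Linear Algebra
Mia     | Linear Algebra


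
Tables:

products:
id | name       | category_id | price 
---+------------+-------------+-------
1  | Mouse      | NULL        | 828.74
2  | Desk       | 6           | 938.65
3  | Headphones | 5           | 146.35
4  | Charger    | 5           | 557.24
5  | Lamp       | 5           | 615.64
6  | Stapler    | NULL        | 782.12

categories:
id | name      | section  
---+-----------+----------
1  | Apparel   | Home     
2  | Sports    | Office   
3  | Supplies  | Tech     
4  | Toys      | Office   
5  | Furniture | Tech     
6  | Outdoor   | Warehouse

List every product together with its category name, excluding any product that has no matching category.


INNER JOIN keeps only products rows whose category_id matches an id in categories. Walk through each product:
  - product 1 (Mouse): category_id=NULL, no match -> dropped
  - product 2 (Desk): category_id=6 -> matches Outdoor
  - product 3 (Headphones): category_id=5 -> matches Furniture
  - product 4 (Charger): category_id=5 -> matches Furniture
  - product 5 (Lamp): category_id=5 -> matches Furniture
  - product 6 (Stapler): category_id=NULL, no match -> dropped
So 2 of 6 rows are dropped.

SQL:
SELECT a.name, b.name AS category
FROM products a
INNER JOIN categories b ON a.category_id = b.id

Result:
name       | category 
-----------+----------
Desk       | Outdoor  
Headphones | Furniture
Charger    | Furniture
Lamp       | Furniture


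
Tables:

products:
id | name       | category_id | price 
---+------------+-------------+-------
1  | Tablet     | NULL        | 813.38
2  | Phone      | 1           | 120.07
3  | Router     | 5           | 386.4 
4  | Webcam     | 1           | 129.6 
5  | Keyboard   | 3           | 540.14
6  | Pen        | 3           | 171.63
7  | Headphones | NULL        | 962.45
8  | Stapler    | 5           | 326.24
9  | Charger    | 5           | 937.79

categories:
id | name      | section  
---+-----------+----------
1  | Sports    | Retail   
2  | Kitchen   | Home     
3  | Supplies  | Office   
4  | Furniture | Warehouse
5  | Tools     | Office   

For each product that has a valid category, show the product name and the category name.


INNER JOIN keeps only products rows whose category_id matches an id in categories. Walk through each product:
  - product 1 (Tablet): category_id=NULL, no match -> dropped
  - product 2 (Phone): category_id=1 -> matches Sports
  - product 3 (Router): category_id=5 -> matches Tools
  - product 4 (Webcam): category_id=1 -> matches Sports
  - product 5 (Keyboard): category_id=3 -> matches Supplies
  - product 6 (Pen): category_id=3 -> matches Supplies
  - product 7 (Headphones): category_id=NULL, no match -> dropped
  - product 8 (Stapler): category_id=5 -> matches Tools
  - product 9 (Charger): category_id=5 -> matches Tools
So 2 of 9 rows are dropped.

SQL:
SELECT a.name, b.name AS category
FROM products a
INNER JOIN categories b ON a.category_id = b.id

Result:
name     | category
---------+---------
Phone    | Sports  
Router   | Tools   
Webcam   | Sports  
Keyboard | Supplies
Pen      | Supplies
Stapler  | Tools   
Charger  | Tools   


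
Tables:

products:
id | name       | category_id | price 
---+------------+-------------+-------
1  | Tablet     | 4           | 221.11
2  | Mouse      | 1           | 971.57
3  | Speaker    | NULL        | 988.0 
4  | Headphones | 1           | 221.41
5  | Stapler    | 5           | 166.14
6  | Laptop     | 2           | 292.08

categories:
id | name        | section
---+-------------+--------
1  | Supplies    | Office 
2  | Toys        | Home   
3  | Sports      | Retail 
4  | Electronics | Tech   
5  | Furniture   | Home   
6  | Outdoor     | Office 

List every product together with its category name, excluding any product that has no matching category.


INNER JOIN keeps only products rows whose category_id matches an id in categories. Walk through each product:
  - product 1 (Tablet): category_id=4 -> matches Electronics
  - product 2 (Mouse): category_id=1 -> matches Supplies
  - product 3 (Speaker): category_id=NULL, no match -> dropped
  - product 4 (Headphones): category_id=1 -> matches Supplies
  - product 5 (Stapler): category_id=5 -> matches Furniture
  - product 6 (Laptop): category_id=2 -> matches Toys
So 1 of 6 rows is dropped.

SQL:
SELECT a.name, b.name AS category
FROM products a
INNER JOIN categories b ON a.category_id = b.id

Result:
name       | category   
-----------+------------
Tablet     | Electronics
Mouse      | Supplies   
Headphones | Supplies   
Stapler    | Furniture  
Laptop     | Toys       


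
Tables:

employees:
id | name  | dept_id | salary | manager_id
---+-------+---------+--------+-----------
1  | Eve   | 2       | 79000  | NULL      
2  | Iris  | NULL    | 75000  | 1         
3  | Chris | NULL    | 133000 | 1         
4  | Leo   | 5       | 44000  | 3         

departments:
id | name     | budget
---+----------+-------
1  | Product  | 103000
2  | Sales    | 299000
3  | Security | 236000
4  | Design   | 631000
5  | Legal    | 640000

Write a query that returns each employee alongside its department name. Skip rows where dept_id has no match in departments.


INNER JOIN keeps only employees rows whose dept_id matches an id in departments. Walk through each employee:
  - employee 1 (Eve): dept_id=2 -> matches Sales
  - employee 2 (Iris): dept_id=NULL, no match -> dropped
  - employee 3 (Chris): dept_id=NULL, no match -> dropped
  - employee 4 (Leo): dept_id=5 -> matches Legal
So 2 of 4 rows are dropped.

SQL:
SELECT a.name, b.name AS department
FROM employees a
INNER JOIN departments b ON a.dept_id = b.id

Result:
name | department
-----+-----------
Eve  | Sales     
Leo  | Legal     


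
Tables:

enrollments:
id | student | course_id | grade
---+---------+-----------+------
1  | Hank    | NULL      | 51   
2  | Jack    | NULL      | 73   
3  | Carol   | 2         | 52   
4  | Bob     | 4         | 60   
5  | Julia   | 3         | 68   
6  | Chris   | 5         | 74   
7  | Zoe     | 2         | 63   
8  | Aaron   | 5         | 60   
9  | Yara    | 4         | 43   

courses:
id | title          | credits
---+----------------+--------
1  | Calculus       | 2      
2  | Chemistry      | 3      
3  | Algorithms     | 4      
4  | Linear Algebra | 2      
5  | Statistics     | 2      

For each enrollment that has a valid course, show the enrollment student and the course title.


INNER JOIN keeps only enrollments rows whose course_id matches an id in courses. Walk through each enrollment:
  - enrollment 1 (Hank): course_id=NULL, no match -> dropped
  - enrollment 2 (Jack): course_id=NULL, no match -> dropped
  - enrollment 3 (Carol): course_id=2 -> matches Chemistry
  - enrollment 4 (Bob): course_id=4 -> matches Linear Algebra
  - enrollment 5 (Julia): course_id=3 -> matches Algorithms
  - enrollment 6 (Chris): course_id=5 -> matches Statistics
  - enrollment 7 (Zoe): course_id=2 -> matches Chemistry
  - enrollment 8 (Aaron): course_id=5 -> matches Statistics
  - enrollment 9 (Yara): course_id=4 -> matches Linear Algebra
So 2 of 9 rows are dropped.

SQL:
SELECT a.student, b.title AS course
FROM enrollments a
INNER JOIN courses b ON a.course_id = b.id

Result:
student | course        
--------+---------------
Carol   | Chemistry     
Bob     | Linear Algebra
Julia   | Algorithms    
Chris   | Statistics    
Zoe     | Chemistry     
Aaron   | Statistics    
Yara    | Linear Algebra


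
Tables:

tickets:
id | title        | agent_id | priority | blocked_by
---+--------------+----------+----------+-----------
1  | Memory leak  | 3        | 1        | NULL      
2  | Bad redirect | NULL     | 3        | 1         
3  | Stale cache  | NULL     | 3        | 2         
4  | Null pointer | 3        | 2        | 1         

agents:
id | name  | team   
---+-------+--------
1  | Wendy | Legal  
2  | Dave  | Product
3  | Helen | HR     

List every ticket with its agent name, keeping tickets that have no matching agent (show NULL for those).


LEFT JOIN keeps every row from tickets (the left table); where agent_id has no match in agents, the agent columns become NULL. Walk through each ticket:
  - ticket 1 (Memory leak): agent_id=3 -> matches Helen
  - ticket 2 (Bad redirect): agent_id=NULL, no match -> kept with NULL
  - ticket 3 (Stale cache): agent_id=NULL, no match -> kept with NULL
  - ticket 4 (Null pointer): agent_id=3 -> matches Helen
All 4 rows appear; 2 have NULL agent.

SQL:
SELECT a.title, b.name AS agent
FROM tickets a
LEFT JOIN agents b ON a.agent_id = b.id

Result:
title        | agent
-------------+------
Memory leak  | Helen
Bad redirect | NULL 
Stale cache  | NULL 
Null pointer | Helen


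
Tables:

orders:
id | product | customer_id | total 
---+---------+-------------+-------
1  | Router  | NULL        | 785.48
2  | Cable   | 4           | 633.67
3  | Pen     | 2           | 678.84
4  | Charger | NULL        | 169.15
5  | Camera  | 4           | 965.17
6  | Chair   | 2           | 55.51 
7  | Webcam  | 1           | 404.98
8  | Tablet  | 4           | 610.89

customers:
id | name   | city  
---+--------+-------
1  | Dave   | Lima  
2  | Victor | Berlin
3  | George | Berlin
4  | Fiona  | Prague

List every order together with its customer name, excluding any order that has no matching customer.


INNER JOIN keeps only orders rows whose customer_id matches an id in customers. Walk through each order:
  - order 1 (Router): customer_id=NULL, no match -> dropped
  - order 2 (Cable): customer_id=4 -> matches Fiona
  - order 3 (Pen): customer_id=2 -> matches Victor
  - order 4 (Charger): customer_id=NULL, no match -> dropped
  - order 5 (Camera): customer_id=4 -> matches Fiona
  - order 6 (Chair): customer_id=2 -> matches Victor
  - order 7 (Webcam): customer_id=1 -> matches Dave
  - order 8 (Tablet): customer_id=4 -> matches Fiona
So 2 of 8 rows are dropped.

SQL:
SELECT a.product, b.name AS customer
FROM orders a
INNER JOIN customers b ON a.customer_id = b.id

Result:
product | customer
--------+---------
Cable   | Fiona   
Pen     | Victor  
Camera  | Fiona   
Chair   | Victor  
Webcam  | Dave    
Tablet  | Fiona   


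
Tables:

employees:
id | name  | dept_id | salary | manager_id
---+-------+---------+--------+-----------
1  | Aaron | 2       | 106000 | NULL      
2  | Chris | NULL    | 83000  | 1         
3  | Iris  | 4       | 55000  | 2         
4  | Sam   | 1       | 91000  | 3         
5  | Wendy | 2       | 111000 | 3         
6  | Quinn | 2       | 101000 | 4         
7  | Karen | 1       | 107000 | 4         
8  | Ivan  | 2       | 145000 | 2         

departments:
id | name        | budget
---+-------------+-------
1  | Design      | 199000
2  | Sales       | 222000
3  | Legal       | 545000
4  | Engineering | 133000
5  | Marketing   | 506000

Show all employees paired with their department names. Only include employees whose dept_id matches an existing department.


INNER JOIN keeps only employees rows whose dept_id matches an id in departments. Walk through each employee:
  - employee 1 (Aaron): dept_id=2 -> matches Sales
  - employee 2 (Chris): dept_id=NULL, no match -> dropped
  - employee 3 (Iris): dept_id=4 -> matches Engineering
  - employee 4 (Sam): dept_id=1 -> matches Design
  - employee 5 (Wendy): dept_id=2 -> matches Sales
  - employee 6 (Quinn): dept_id=2 -> matches Sales
  - employee 7 (Karen): dept_id=1 -> matches Design
  - employee 8 (Ivan): dept_id=2 -> matches Sales
So 1 of 8 rows is dropped.

SQL:
SELECT a.name, b.name AS department
FROM employees a
INNER JOIN departments b ON a.dept_id = b.id

Result:
name  | department 
------+------------
Aaron | Sales      
Iris  | Engineering
Sam   | Design     
Wendy | Sales      
Quinn | Sales      
Karen | Design     
Ivan  | Sales      


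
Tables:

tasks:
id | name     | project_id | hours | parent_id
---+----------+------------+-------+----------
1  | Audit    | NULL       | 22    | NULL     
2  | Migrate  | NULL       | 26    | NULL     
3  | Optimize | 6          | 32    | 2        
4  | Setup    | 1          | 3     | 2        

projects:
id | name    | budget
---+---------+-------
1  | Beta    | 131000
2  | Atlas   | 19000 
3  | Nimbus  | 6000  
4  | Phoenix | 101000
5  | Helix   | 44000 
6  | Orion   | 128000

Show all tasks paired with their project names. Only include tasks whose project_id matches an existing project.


INNER JOIN keeps only tasks rows whose project_id matches an id in projects. Walk through each task:
  - task 1 (Audit): project_id=NULL, no match -> dropped
  - task 2 (Migrate): project_id=NULL, no match -> dropped
  - task 3 (Optimize): project_id=6 -> matches Orion
  - task 4 (Setup): project_id=1 -> matches Beta
So 2 of 4 rows are dropped.

SQL:
SELECT a.name, b.name AS project
FROM tasks a
INNER JOIN projects b ON a.project_id = b.id

Result:
name     | project
---------+--------
Optimize | Orion  
Setup    | Beta   


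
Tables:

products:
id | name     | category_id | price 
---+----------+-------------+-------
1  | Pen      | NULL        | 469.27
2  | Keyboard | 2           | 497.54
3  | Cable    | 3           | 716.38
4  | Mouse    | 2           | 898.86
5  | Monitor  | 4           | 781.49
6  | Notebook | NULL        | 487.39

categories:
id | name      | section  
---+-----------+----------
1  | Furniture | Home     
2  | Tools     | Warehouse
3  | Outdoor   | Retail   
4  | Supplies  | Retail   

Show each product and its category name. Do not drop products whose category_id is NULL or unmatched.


LEFT JOIN keeps every row from products (the left table); where category_id has no match in categories, the category columns become NULL. Walk through each product:
  - product 1 (Pen): category_id=NULL, no match -> kept with NULL
  - product 2 (Keyboard): category_id=2 -> matches Tools
  - product 3 (Cable): category_id=3 -> matches Outdoor
  - product 4 (Mouse): category_id=2 -> matches Tools
  - product 5 (Monitor): category_id=4 -> matches Supplies
  - product 6 (Notebook): category_id=NULL, no match -> kept with NULL
All 6 rows appear; 2 have NULL category.

SQL:
SELECT a.name, b.name AS category
FROM products a
LEFT JOIN categories b ON a.category_id = b.id

Result:
name     | category
---------+---------
Pen      | NULL    
Keyboard | Tools   
Cable    | Outdoor 
Mouse    | Tools   
Monitor  | Supplies
Notebook | NULL    


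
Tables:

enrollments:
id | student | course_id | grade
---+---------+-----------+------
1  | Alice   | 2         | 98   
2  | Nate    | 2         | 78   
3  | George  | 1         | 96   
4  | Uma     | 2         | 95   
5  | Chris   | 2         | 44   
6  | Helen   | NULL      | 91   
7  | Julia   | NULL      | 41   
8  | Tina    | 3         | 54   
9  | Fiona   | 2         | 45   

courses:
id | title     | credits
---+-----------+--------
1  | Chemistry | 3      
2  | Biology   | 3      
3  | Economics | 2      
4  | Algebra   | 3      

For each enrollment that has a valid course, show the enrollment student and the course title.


INNER JOIN keeps only enrollments rows whose course_id matches an id in courses. Walk through each enrollment:
  - enrollment 1 (Alice): course_id=2 -> matches Biology
  - enrollment 2 (Nate): course_id=2 -> matches Biology
  - enrollment 3 (George): course_id=1 -> matches Chemistry
  - enrollment 4 (Uma): course_id=2 -> matches Biology
  - enrollment 5 (Chris): course_id=2 -> matches Biology
  - enrollment 6 (Helen): course_id=NULL, no match -> dropped
  - enrollment 7 (Julia): course_id=NULL, no match -> dropped
  - enrollment 8 (Tina): course_id=3 -> matches Economics
  - enrollment 9 (Fiona): course_id=2 -> matches Biology
So 2 of 9 rows are dropped.

SQL:
SELECT a.student, b.title AS course
FROM enrollments a
INNER JOIN courses b ON a.course_id = b.id

Result:
student | course   
--------+----------
Alice   | Biology  
Nate    | Biology  
George  | Chemistry
Uma     | Biology  
Chris   | Biology  
Tina    | Economics
Fiona   | Biology  
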